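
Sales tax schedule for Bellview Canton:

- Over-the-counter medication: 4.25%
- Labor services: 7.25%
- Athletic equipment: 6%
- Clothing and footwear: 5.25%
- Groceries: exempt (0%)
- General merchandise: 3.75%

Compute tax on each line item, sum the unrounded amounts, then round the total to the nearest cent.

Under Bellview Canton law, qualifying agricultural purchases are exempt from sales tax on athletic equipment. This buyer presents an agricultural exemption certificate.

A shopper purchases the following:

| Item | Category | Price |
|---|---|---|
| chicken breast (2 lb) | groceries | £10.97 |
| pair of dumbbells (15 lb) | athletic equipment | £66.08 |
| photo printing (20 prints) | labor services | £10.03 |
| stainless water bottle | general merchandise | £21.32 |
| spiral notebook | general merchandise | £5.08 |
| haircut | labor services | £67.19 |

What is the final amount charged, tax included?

Chicken breast (2 lb) £10.97: groceries → 0% → £0.00
Pair of dumbbells (15 lb) £66.08: athletic equipment, buyer-exempt → 0% → £0.00
Photo printing (20 prints) £10.03: labor services → 7.25% → £0.727175
Stainless water bottle £21.32: general merchandise → 3.75% → £0.7995
Spiral notebook £5.08: general merchandise → 3.75% → £0.1905
Haircut £67.19: labor services → 7.25% → £4.871275
Subtotal = £180.67; unrounded tax = £6.58845 → £6.59; total due = £187.26

£187.26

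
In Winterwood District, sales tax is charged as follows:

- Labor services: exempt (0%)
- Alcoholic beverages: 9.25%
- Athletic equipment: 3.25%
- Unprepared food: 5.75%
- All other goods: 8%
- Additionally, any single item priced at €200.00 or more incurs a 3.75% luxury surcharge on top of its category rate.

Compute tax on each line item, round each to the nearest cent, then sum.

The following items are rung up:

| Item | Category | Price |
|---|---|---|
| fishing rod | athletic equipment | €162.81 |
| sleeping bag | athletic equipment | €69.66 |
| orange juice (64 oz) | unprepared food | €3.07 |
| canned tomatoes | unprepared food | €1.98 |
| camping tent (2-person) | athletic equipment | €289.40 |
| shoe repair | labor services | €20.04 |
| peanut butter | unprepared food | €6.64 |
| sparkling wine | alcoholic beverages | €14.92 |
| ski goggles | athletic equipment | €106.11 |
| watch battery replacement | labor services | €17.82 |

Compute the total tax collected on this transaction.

€33.31

Fishing rod €162.81: athletic equipment → 3.25% → €5.29
Sleeping bag €69.66: athletic equipment → 3.25% → €2.26
Orange juice (64 oz) €3.07: unprepared food → 5.75% → €0.18
Canned tomatoes €1.98: unprepared food → 5.75% → €0.11
Camping tent (2-person) €289.40: athletic equipment → 3.25% + 3.75% surcharge = 7% → €20.26
Shoe repair €20.04: labor services → 0% → €0.00
Peanut butter €6.64: unprepared food → 5.75% → €0.38
Sparkling wine €14.92: alcoholic beverages → 9.25% → €1.38
Ski goggles €106.11: athletic equipment → 3.25% → €3.45
Watch battery replacement €17.82: labor services → 0% → €0.00
Total tax = €5.29 + €2.26 + €0.18 + €0.11 + €20.26 + €0.38 + €1.38 + €3.45 = €33.31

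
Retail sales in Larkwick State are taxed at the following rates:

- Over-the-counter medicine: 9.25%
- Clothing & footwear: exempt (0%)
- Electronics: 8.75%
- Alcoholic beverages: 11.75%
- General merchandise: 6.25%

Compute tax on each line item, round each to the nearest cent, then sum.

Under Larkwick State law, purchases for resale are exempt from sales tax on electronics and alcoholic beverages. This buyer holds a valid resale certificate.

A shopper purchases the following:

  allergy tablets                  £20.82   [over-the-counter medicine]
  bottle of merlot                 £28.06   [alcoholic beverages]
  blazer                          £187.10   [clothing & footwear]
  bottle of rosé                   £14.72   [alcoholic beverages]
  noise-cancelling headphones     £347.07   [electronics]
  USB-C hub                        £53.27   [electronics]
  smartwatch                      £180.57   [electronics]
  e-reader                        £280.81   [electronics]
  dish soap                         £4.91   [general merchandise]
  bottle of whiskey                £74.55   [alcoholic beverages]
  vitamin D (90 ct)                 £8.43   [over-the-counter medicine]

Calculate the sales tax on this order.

Allergy tablets £20.82: over-the-counter medicine → 9.25% → £1.93
Bottle of merlot £28.06: alcoholic beverages, buyer-exempt → 0% → £0.00
Blazer £187.10: clothing & footwear → 0% → £0.00
Bottle of rosé £14.72: alcoholic beverages, buyer-exempt → 0% → £0.00
Noise-cancelling headphones £347.07: electronics, buyer-exempt → 0% → £0.00
USB-C hub £53.27: electronics, buyer-exempt → 0% → £0.00
Smartwatch £180.57: electronics, buyer-exempt → 0% → £0.00
E-reader £280.81: electronics, buyer-exempt → 0% → £0.00
Dish soap £4.91: general merchandise → 6.25% → £0.31
Bottle of whiskey £74.55: alcoholic beverages, buyer-exempt → 0% → £0.00
Vitamin D (90 ct) £8.43: over-the-counter medicine → 9.25% → £0.78
Total tax = £1.93 + £0.31 + £0.78 = £3.02

£3.02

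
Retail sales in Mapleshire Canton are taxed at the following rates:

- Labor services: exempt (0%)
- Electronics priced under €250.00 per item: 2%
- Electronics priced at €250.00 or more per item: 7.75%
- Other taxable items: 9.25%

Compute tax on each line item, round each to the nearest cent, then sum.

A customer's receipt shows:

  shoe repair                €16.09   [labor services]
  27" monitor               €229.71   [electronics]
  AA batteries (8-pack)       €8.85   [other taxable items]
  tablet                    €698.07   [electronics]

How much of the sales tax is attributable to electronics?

27" monitor €229.71: electronics, under €250.00 → 2% → €4.59
Tablet €698.07: electronics, €250.00 or more → 7.75% → €54.10
Tax on electronics = €4.59 + €54.10 = €58.69

€58.69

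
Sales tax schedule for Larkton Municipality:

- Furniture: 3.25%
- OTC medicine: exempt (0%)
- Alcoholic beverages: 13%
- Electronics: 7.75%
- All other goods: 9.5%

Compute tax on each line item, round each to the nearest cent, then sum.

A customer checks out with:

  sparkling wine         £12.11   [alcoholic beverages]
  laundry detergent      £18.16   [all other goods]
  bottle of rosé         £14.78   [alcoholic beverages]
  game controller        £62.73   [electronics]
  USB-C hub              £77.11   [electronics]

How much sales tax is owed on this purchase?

£16.06

Sparkling wine £12.11: alcoholic beverages → 13% → £1.57
Laundry detergent £18.16: all other goods → 9.5% → £1.73
Bottle of rosé £14.78: alcoholic beverages → 13% → £1.92
Game controller £62.73: electronics → 7.75% → £4.86
USB-C hub £77.11: electronics → 7.75% → £5.98
Total tax = £1.57 + £1.73 + £1.92 + £4.86 + £5.98 = £16.06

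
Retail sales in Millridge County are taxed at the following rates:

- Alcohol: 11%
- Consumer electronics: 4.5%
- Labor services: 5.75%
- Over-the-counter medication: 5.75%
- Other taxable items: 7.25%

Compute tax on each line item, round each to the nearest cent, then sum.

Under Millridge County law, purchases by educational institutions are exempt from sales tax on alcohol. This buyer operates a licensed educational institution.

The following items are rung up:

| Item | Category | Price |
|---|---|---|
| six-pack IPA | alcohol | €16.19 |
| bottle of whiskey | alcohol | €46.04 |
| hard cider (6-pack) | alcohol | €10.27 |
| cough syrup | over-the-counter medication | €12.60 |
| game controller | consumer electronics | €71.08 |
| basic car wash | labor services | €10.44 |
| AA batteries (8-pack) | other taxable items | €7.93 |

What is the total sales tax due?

Six-pack IPA €16.19: alcohol, buyer-exempt → 0% → €0.00
Bottle of whiskey €46.04: alcohol, buyer-exempt → 0% → €0.00
Hard cider (6-pack) €10.27: alcohol, buyer-exempt → 0% → €0.00
Cough syrup €12.60: over-the-counter medication → 5.75% → €0.72
Game controller €71.08: consumer electronics → 4.5% → €3.20
Basic car wash €10.44: labor services → 5.75% → €0.60
AA batteries (8-pack) €7.93: other taxable items → 7.25% → €0.57
Total tax = €0.72 + €3.20 + €0.60 + €0.57 = €5.09

€5.09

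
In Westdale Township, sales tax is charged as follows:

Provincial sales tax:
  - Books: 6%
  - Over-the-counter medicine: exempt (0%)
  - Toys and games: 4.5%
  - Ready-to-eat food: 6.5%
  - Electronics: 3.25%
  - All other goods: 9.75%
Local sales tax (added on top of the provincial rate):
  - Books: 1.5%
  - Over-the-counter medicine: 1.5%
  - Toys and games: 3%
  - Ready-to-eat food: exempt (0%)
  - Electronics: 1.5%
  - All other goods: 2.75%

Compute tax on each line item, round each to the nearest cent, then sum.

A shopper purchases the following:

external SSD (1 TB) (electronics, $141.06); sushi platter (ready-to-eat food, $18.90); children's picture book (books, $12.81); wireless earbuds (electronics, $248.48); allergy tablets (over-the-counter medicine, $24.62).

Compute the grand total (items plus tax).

External SSD (1 TB) $141.06: electronics → 3.25% + 1.5% local = 4.75% → $6.70
Sushi platter $18.90: ready-to-eat food → 6.5% + 0% local = 6.5% → $1.23
Children's picture book $12.81: books → 6% + 1.5% local = 7.5% → $0.96
Wireless earbuds $248.48: electronics → 3.25% + 1.5% local = 4.75% → $11.80
Allergy tablets $24.62: over-the-counter medicine → 0% + 1.5% local = 1.5% → $0.37
Subtotal = $445.87; tax = $21.06; total due = $466.93

$466.93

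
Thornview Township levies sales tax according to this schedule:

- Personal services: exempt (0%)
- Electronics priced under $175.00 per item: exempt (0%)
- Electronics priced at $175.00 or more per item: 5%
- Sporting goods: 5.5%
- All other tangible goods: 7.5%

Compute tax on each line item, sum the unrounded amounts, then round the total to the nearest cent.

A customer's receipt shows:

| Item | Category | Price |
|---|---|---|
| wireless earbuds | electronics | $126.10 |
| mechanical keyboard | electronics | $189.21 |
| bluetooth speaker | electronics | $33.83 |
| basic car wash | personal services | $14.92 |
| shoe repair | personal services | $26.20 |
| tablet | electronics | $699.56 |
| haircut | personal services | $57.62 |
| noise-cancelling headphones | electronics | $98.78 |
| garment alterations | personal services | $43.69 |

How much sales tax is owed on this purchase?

Wireless earbuds $126.10: electronics, under $175.00 → 0% → $0.00
Mechanical keyboard $189.21: electronics, $175.00 or more → 5% → $9.4605
Bluetooth speaker $33.83: electronics, under $175.00 → 0% → $0.00
Basic car wash $14.92: personal services → 0% → $0.00
Shoe repair $26.20: personal services → 0% → $0.00
Tablet $699.56: electronics, $175.00 or more → 5% → $34.978
Haircut $57.62: personal services → 0% → $0.00
Noise-cancelling headphones $98.78: electronics, under $175.00 → 0% → $0.00
Garment alterations $43.69: personal services → 0% → $0.00
Unrounded tax sum = $44.4385 → $44.44

$44.44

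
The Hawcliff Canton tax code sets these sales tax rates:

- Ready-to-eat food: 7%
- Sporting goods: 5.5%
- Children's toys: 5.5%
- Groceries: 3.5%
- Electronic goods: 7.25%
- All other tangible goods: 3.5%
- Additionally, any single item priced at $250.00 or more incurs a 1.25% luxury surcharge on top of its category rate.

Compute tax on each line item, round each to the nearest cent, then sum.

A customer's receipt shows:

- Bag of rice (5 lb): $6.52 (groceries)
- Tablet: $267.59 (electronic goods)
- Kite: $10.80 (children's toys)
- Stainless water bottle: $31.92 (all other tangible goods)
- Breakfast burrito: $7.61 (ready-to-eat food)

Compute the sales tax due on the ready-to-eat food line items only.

Breakfast burrito $7.61: ready-to-eat food → 7% → $0.53
Tax on ready-to-eat food = $0.53

$0.53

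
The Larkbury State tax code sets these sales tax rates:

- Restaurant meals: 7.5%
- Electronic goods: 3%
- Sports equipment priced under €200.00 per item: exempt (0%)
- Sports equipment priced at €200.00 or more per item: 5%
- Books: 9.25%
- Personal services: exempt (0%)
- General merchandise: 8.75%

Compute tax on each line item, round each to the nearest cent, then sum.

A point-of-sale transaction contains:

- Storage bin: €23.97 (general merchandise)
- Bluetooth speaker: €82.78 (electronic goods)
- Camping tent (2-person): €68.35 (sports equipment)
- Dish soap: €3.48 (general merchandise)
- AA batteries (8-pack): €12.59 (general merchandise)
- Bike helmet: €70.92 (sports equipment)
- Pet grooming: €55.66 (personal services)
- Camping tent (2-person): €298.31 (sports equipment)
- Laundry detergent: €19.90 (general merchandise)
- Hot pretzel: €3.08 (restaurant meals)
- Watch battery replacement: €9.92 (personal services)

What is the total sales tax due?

Storage bin €23.97: general merchandise → 8.75% → €2.10
Bluetooth speaker €82.78: electronic goods → 3% → €2.48
Camping tent (2-person) €68.35: sports equipment, under €200.00 → 0% → €0.00
Dish soap €3.48: general merchandise → 8.75% → €0.30
AA batteries (8-pack) €12.59: general merchandise → 8.75% → €1.10
Bike helmet €70.92: sports equipment, under €200.00 → 0% → €0.00
Pet grooming €55.66: personal services → 0% → €0.00
Camping tent (2-person) €298.31: sports equipment, €200.00 or more → 5% → €14.92
Laundry detergent €19.90: general merchandise → 8.75% → €1.74
Hot pretzel €3.08: restaurant meals → 7.5% → €0.23
Watch battery replacement €9.92: personal services → 0% → €0.00
Total tax = €2.10 + €2.48 + €0.30 + €1.10 + €14.92 + €1.74 + €0.23 = €22.87

€22.87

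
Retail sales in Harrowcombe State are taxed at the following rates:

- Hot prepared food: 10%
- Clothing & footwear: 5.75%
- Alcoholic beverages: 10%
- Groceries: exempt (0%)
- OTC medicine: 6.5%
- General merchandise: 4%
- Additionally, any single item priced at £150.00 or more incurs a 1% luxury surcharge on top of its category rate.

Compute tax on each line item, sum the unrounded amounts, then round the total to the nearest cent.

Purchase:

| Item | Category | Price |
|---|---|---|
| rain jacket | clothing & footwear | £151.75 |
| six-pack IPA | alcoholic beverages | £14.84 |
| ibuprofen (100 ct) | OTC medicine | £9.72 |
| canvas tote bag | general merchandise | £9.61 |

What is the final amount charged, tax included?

Rain jacket £151.75: clothing & footwear → 5.75% + 1% surcharge = 6.75% → £10.243125
Six-pack IPA £14.84: alcoholic beverages → 10% → £1.484
Ibuprofen (100 ct) £9.72: OTC medicine → 6.5% → £0.6318
Canvas tote bag £9.61: general merchandise → 4% → £0.3844
Subtotal = £185.92; unrounded tax = £12.743325 → £12.74; total due = £198.66

£198.66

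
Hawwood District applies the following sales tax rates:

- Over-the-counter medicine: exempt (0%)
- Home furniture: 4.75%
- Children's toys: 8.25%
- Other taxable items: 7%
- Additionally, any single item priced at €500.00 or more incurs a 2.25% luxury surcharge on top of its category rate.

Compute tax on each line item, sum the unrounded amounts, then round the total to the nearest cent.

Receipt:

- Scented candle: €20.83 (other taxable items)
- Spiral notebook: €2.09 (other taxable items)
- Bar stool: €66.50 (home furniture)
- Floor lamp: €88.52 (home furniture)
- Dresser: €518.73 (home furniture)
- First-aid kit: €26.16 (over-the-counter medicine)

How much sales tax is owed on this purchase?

Scented candle €20.83: other taxable items → 7% → €1.4581
Spiral notebook €2.09: other taxable items → 7% → €0.1463
Bar stool €66.50: home furniture → 4.75% → €3.15875
Floor lamp €88.52: home furniture → 4.75% → €4.2047
Dresser €518.73: home furniture → 4.75% + 2.25% surcharge = 7% → €36.3111
First-aid kit €26.16: over-the-counter medicine → 0% → €0.00
Unrounded tax sum = €45.27895 → €45.28

€45.28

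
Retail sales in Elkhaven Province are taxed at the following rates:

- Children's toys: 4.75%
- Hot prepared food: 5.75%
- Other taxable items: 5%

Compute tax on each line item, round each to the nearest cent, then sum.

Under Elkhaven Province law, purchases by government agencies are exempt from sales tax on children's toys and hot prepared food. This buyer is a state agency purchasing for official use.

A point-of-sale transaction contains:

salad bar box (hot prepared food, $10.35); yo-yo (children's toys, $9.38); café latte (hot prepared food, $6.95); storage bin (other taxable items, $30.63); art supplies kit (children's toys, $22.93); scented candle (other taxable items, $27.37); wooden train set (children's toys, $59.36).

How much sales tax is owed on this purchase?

$2.90

Salad bar box $10.35: hot prepared food, buyer-exempt → 0% → $0.00
Yo-yo $9.38: children's toys, buyer-exempt → 0% → $0.00
Café latte $6.95: hot prepared food, buyer-exempt → 0% → $0.00
Storage bin $30.63: other taxable items → 5% → $1.53
Art supplies kit $22.93: children's toys, buyer-exempt → 0% → $0.00
Scented candle $27.37: other taxable items → 5% → $1.37
Wooden train set $59.36: children's toys, buyer-exempt → 0% → $0.00
Total tax = $1.53 + $1.37 = $2.90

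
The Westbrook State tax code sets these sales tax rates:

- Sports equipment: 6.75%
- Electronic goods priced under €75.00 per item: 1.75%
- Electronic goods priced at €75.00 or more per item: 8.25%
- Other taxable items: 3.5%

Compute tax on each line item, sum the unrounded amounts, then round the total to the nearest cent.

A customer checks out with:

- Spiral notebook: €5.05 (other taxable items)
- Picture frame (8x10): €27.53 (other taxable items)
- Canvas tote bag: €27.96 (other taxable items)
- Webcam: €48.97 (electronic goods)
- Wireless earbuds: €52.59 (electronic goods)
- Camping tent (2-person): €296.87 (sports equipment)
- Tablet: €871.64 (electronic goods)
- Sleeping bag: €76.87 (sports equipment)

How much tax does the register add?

Spiral notebook €5.05: other taxable items → 3.5% → €0.17675
Picture frame (8x10) €27.53: other taxable items → 3.5% → €0.96355
Canvas tote bag €27.96: other taxable items → 3.5% → €0.9786
Webcam €48.97: electronic goods, under €75.00 → 1.75% → €0.856975
Wireless earbuds €52.59: electronic goods, under €75.00 → 1.75% → €0.920325
Camping tent (2-person) €296.87: sports equipment → 6.75% → €20.038725
Tablet €871.64: electronic goods, €75.00 or more → 8.25% → €71.9103
Sleeping bag €76.87: sports equipment → 6.75% → €5.188725
Unrounded tax sum = €101.03395 → €101.03

€101.03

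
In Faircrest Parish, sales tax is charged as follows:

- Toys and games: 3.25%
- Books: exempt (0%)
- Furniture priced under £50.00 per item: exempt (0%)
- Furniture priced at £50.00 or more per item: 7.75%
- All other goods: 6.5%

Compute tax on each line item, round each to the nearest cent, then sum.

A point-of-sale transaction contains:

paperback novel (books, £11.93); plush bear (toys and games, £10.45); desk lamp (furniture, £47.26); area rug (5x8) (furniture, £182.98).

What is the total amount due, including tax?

Paperback novel £11.93: books → 0% → £0.00
Plush bear £10.45: toys and games → 3.25% → £0.34
Desk lamp £47.26: furniture, under £50.00 → 0% → £0.00
Area rug (5x8) £182.98: furniture, £50.00 or more → 7.75% → £14.18
Subtotal = £252.62; tax = £14.52; total due = £267.14

£267.14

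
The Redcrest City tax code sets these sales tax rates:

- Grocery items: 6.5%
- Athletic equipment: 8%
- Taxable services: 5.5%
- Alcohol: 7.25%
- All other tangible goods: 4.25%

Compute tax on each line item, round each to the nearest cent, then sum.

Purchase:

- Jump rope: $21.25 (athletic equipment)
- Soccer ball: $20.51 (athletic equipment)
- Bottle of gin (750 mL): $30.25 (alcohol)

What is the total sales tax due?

$5.53

Jump rope $21.25: athletic equipment → 8% → $1.70
Soccer ball $20.51: athletic equipment → 8% → $1.64
Bottle of gin (750 mL) $30.25: alcohol → 7.25% → $2.19
Total tax = $1.70 + $1.64 + $2.19 = $5.53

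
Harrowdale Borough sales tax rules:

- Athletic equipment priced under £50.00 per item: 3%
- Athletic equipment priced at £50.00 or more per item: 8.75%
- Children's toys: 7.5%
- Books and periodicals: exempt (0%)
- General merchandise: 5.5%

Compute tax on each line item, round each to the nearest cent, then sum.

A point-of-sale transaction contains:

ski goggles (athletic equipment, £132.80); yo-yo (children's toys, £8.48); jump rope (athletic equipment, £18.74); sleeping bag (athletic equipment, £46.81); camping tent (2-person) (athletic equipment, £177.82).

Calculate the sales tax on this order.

Ski goggles £132.80: athletic equipment, £50.00 or more → 8.75% → £11.62
Yo-yo £8.48: children's toys → 7.5% → £0.64
Jump rope £18.74: athletic equipment, under £50.00 → 3% → £0.56
Sleeping bag £46.81: athletic equipment, under £50.00 → 3% → £1.40
Camping tent (2-person) £177.82: athletic equipment, £50.00 or more → 8.75% → £15.56
Total tax = £11.62 + £0.64 + £0.56 + £1.40 + £15.56 = £29.78

£29.78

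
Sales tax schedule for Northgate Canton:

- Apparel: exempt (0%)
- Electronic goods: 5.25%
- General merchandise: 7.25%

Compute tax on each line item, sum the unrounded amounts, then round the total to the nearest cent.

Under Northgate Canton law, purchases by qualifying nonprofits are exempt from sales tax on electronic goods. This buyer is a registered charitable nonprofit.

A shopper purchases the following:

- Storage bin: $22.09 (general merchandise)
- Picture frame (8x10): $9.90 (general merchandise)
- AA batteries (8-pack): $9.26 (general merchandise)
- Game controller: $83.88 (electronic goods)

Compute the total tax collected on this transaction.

Storage bin $22.09: general merchandise → 7.25% → $1.601525
Picture frame (8x10) $9.90: general merchandise → 7.25% → $0.71775
AA batteries (8-pack) $9.26: general merchandise → 7.25% → $0.67135
Game controller $83.88: electronic goods, buyer-exempt → 0% → $0.00
Unrounded tax sum = $2.990625 → $2.99

$2.99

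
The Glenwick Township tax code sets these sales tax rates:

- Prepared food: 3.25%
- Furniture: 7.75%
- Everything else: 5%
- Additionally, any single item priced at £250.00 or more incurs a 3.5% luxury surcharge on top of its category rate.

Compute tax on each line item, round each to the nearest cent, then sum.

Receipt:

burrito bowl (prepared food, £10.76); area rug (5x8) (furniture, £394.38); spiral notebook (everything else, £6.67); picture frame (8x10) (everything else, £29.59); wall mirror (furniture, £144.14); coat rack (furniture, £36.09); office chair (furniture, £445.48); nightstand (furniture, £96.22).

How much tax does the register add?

Burrito bowl £10.76: prepared food → 3.25% → £0.35
Area rug (5x8) £394.38: furniture → 7.75% + 3.5% surcharge = 11.25% → £44.37
Spiral notebook £6.67: everything else → 5% → £0.33
Picture frame (8x10) £29.59: everything else → 5% → £1.48
Wall mirror £144.14: furniture → 7.75% → £11.17
Coat rack £36.09: furniture → 7.75% → £2.80
Office chair £445.48: furniture → 7.75% + 3.5% surcharge = 11.25% → £50.12
Nightstand £96.22: furniture → 7.75% → £7.46
Total tax = £0.35 + £44.37 + £0.33 + £1.48 + £11.17 + £2.80 + £50.12 + £7.46 = £118.08

£118.08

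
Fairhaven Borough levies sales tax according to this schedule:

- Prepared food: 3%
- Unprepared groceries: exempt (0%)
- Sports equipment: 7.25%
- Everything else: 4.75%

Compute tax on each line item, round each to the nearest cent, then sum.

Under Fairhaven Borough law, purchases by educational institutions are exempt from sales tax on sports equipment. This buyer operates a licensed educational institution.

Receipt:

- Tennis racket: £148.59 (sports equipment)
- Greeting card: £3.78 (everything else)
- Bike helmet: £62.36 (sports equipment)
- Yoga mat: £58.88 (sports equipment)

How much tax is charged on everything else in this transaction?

Greeting card £3.78: everything else → 4.75% → £0.18
Tax on everything else = £0.18

£0.18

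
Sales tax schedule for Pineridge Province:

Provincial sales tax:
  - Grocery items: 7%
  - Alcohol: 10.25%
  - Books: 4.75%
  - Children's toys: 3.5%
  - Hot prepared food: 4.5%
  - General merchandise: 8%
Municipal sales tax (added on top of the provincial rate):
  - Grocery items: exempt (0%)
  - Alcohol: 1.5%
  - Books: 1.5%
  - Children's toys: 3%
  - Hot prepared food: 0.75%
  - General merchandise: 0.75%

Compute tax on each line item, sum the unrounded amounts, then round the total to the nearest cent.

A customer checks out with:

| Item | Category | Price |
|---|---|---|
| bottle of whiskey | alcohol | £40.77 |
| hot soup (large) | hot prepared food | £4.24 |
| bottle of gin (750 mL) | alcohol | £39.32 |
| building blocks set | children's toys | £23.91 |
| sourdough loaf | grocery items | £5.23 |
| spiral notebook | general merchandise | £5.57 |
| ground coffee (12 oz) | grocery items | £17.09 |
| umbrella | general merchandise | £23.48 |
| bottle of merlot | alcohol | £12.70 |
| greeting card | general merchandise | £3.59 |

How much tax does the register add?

£17.10

Bottle of whiskey £40.77: alcohol → 10.25% + 1.5% municipal = 11.75% → £4.790475
Hot soup (large) £4.24: hot prepared food → 4.5% + 0.75% municipal = 5.25% → £0.2226
Bottle of gin (750 mL) £39.32: alcohol → 10.25% + 1.5% municipal = 11.75% → £4.6201
Building blocks set £23.91: children's toys → 3.5% + 3% municipal = 6.5% → £1.55415
Sourdough loaf £5.23: grocery items → 7% + 0% municipal = 7% → £0.3661
Spiral notebook £5.57: general merchandise → 8% + 0.75% municipal = 8.75% → £0.487375
Ground coffee (12 oz) £17.09: grocery items → 7% + 0% municipal = 7% → £1.1963
Umbrella £23.48: general merchandise → 8% + 0.75% municipal = 8.75% → £2.0545
Bottle of merlot £12.70: alcohol → 10.25% + 1.5% municipal = 11.75% → £1.49225
Greeting card £3.59: general merchandise → 8% + 0.75% municipal = 8.75% → £0.314125
Unrounded tax sum = £17.097975 → £17.10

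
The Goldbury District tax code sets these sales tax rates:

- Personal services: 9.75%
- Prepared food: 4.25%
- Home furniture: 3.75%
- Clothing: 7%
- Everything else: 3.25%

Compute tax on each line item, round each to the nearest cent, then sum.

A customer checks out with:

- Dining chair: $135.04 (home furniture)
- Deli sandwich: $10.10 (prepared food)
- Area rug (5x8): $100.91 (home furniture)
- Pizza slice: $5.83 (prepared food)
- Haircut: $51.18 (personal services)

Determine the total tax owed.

$14.51

Dining chair $135.04: home furniture → 3.75% → $5.06
Deli sandwich $10.10: prepared food → 4.25% → $0.43
Area rug (5x8) $100.91: home furniture → 3.75% → $3.78
Pizza slice $5.83: prepared food → 4.25% → $0.25
Haircut $51.18: personal services → 9.75% → $4.99
Total tax = $5.06 + $0.43 + $3.78 + $0.25 + $4.99 = $14.51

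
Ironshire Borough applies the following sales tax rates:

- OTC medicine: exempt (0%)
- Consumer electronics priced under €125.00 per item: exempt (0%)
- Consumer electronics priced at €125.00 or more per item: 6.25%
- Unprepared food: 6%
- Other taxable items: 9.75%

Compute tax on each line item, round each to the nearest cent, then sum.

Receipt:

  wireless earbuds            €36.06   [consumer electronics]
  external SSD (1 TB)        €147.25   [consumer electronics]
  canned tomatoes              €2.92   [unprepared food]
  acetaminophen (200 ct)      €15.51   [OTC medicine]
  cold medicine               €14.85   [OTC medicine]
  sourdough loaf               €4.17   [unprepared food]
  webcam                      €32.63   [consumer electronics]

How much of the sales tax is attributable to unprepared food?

Canned tomatoes €2.92: unprepared food → 6% → €0.18
Sourdough loaf €4.17: unprepared food → 6% → €0.25
Tax on unprepared food = €0.18 + €0.25 = €0.43

€0.43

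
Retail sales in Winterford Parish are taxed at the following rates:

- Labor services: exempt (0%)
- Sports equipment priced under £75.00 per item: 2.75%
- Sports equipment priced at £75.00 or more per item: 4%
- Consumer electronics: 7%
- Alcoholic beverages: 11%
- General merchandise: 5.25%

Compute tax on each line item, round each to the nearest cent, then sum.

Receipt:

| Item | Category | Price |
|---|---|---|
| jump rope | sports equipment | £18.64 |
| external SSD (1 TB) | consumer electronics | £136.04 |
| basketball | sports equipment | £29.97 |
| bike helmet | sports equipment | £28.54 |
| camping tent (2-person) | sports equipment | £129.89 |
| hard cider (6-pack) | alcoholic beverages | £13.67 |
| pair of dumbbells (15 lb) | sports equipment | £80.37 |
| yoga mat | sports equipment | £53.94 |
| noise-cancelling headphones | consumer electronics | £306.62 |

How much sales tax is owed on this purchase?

Jump rope £18.64: sports equipment, under £75.00 → 2.75% → £0.51
External SSD (1 TB) £136.04: consumer electronics → 7% → £9.52
Basketball £29.97: sports equipment, under £75.00 → 2.75% → £0.82
Bike helmet £28.54: sports equipment, under £75.00 → 2.75% → £0.78
Camping tent (2-person) £129.89: sports equipment, £75.00 or more → 4% → £5.20
Hard cider (6-pack) £13.67: alcoholic beverages → 11% → £1.50
Pair of dumbbells (15 lb) £80.37: sports equipment, £75.00 or more → 4% → £3.21
Yoga mat £53.94: sports equipment, under £75.00 → 2.75% → £1.48
Noise-cancelling headphones £306.62: consumer electronics → 7% → £21.46
Total tax = £0.51 + £9.52 + £0.82 + £0.78 + £5.20 + £1.50 + £3.21 + £1.48 + £21.46 = £44.48

£44.48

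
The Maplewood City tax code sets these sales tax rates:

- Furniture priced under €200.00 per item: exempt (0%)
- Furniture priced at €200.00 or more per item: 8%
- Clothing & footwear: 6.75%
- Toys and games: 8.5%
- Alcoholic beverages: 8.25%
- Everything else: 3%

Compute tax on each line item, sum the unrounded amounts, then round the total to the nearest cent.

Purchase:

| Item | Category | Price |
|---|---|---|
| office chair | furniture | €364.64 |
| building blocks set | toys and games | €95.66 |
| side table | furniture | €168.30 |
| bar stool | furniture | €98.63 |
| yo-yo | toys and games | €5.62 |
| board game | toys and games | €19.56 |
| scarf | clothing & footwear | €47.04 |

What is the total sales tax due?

Office chair €364.64: furniture, €200.00 or more → 8% → €29.1712
Building blocks set €95.66: toys and games → 8.5% → €8.1311
Side table €168.30: furniture, under €200.00 → 0% → €0.00
Bar stool €98.63: furniture, under €200.00 → 0% → €0.00
Yo-yo €5.62: toys and games → 8.5% → €0.4777
Board game €19.56: toys and games → 8.5% → €1.6626
Scarf €47.04: clothing & footwear → 6.75% → €3.1752
Unrounded tax sum = €42.6178 → €42.62

€42.62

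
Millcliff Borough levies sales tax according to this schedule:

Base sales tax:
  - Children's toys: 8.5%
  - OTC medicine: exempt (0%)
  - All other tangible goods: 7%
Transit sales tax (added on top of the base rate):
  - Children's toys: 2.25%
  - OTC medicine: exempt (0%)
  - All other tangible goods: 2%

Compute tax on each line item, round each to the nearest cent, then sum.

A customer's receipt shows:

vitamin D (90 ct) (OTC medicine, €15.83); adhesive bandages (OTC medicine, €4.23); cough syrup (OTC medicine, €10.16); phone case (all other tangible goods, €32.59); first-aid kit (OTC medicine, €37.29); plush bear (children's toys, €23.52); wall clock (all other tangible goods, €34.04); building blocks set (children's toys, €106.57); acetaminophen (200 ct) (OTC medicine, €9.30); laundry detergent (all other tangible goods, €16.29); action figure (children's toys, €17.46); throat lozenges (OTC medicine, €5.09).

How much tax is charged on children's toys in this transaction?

€15.87

Plush bear €23.52: children's toys → 8.5% + 2.25% transit = 10.75% → €2.53
Building blocks set €106.57: children's toys → 8.5% + 2.25% transit = 10.75% → €11.46
Action figure €17.46: children's toys → 8.5% + 2.25% transit = 10.75% → €1.88
Tax on children's toys = €2.53 + €11.46 + €1.88 = €15.87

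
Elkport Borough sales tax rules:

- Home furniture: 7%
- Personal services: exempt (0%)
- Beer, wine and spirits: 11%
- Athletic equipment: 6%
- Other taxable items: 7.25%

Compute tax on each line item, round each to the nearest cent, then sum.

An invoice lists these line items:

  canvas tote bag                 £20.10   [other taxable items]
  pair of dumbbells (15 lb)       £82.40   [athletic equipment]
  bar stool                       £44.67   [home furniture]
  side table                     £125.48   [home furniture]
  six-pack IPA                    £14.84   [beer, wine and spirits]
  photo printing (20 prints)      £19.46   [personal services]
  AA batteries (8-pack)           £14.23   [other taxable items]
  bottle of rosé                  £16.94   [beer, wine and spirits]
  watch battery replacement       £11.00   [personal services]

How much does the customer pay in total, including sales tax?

£371.95

Canvas tote bag £20.10: other taxable items → 7.25% → £1.46
Pair of dumbbells (15 lb) £82.40: athletic equipment → 6% → £4.94
Bar stool £44.67: home furniture → 7% → £3.13
Side table £125.48: home furniture → 7% → £8.78
Six-pack IPA £14.84: beer, wine and spirits → 11% → £1.63
Photo printing (20 prints) £19.46: personal services → 0% → £0.00
AA batteries (8-pack) £14.23: other taxable items → 7.25% → £1.03
Bottle of rosé £16.94: beer, wine and spirits → 11% → £1.86
Watch battery replacement £11.00: personal services → 0% → £0.00
Subtotal = £349.12; tax = £22.83; total due = £371.95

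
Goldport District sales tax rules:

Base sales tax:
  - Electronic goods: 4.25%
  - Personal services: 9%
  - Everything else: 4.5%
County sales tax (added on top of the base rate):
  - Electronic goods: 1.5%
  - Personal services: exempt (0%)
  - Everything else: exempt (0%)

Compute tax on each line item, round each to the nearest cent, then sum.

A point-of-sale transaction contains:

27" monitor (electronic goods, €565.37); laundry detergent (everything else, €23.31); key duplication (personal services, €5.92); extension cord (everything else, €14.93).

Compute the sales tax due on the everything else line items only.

€1.72

Laundry detergent €23.31: everything else → 4.5% + 0% county = 4.5% → €1.05
Extension cord €14.93: everything else → 4.5% + 0% county = 4.5% → €0.67
Tax on everything else = €1.05 + €0.67 = €1.72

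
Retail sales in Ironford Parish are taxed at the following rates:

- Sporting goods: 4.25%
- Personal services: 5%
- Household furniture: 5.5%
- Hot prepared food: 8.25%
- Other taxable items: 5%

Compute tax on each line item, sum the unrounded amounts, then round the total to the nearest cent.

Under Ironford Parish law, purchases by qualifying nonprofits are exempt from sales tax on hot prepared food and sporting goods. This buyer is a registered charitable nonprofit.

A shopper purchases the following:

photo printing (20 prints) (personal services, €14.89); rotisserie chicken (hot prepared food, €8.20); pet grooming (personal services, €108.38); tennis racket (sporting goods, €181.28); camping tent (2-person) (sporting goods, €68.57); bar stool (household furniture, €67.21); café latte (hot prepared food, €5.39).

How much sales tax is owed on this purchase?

€9.86

Photo printing (20 prints) €14.89: personal services → 5% → €0.7445
Rotisserie chicken €8.20: hot prepared food, buyer-exempt → 0% → €0.00
Pet grooming €108.38: personal services → 5% → €5.419
Tennis racket €181.28: sporting goods, buyer-exempt → 0% → €0.00
Camping tent (2-person) €68.57: sporting goods, buyer-exempt → 0% → €0.00
Bar stool €67.21: household furniture → 5.5% → €3.69655
Café latte €5.39: hot prepared food, buyer-exempt → 0% → €0.00
Unrounded tax sum = €9.86005 → €9.86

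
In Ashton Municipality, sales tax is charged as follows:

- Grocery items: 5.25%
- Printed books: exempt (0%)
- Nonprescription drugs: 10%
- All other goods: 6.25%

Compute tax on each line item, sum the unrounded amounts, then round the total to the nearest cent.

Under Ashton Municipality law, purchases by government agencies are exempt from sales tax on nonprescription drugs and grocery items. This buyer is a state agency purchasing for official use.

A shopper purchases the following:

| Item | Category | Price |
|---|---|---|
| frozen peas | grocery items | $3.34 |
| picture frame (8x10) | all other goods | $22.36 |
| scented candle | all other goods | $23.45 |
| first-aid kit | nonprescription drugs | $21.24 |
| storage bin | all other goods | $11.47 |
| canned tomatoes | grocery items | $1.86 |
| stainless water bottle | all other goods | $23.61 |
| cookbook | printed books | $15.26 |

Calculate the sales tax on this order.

Frozen peas $3.34: grocery items, buyer-exempt → 0% → $0.00
Picture frame (8x10) $22.36: all other goods → 6.25% → $1.3975
Scented candle $23.45: all other goods → 6.25% → $1.465625
First-aid kit $21.24: nonprescription drugs, buyer-exempt → 0% → $0.00
Storage bin $11.47: all other goods → 6.25% → $0.716875
Canned tomatoes $1.86: grocery items, buyer-exempt → 0% → $0.00
Stainless water bottle $23.61: all other goods → 6.25% → $1.475625
Cookbook $15.26: printed books → 0% → $0.00
Unrounded tax sum = $5.055625 → $5.06

$5.06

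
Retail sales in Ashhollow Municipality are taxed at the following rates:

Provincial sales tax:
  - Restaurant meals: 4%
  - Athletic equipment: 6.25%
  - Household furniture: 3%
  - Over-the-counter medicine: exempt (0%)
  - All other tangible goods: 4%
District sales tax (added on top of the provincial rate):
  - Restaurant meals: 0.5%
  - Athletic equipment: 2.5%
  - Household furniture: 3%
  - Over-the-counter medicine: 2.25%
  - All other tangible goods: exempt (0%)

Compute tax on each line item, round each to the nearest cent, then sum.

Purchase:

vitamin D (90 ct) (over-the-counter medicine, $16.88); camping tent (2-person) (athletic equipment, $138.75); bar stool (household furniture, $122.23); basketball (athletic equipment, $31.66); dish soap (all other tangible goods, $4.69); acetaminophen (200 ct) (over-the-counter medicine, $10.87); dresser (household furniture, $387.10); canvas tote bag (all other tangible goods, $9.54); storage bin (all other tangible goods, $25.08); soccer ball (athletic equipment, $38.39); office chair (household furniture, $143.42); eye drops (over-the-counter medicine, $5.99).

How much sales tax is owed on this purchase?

Vitamin D (90 ct) $16.88: over-the-counter medicine → 0% + 2.25% district = 2.25% → $0.38
Camping tent (2-person) $138.75: athletic equipment → 6.25% + 2.5% district = 8.75% → $12.14
Bar stool $122.23: household furniture → 3% + 3% district = 6% → $7.33
Basketball $31.66: athletic equipment → 6.25% + 2.5% district = 8.75% → $2.77
Dish soap $4.69: all other tangible goods → 4% + 0% district = 4% → $0.19
Acetaminophen (200 ct) $10.87: over-the-counter medicine → 0% + 2.25% district = 2.25% → $0.24
Dresser $387.10: household furniture → 3% + 3% district = 6% → $23.23
Canvas tote bag $9.54: all other tangible goods → 4% + 0% district = 4% → $0.38
Storage bin $25.08: all other tangible goods → 4% + 0% district = 4% → $1.00
Soccer ball $38.39: athletic equipment → 6.25% + 2.5% district = 8.75% → $3.36
Office chair $143.42: household furniture → 3% + 3% district = 6% → $8.61
Eye drops $5.99: over-the-counter medicine → 0% + 2.25% district = 2.25% → $0.13
Total tax = $0.38 + $12.14 + $7.33 + $2.77 + $0.19 + $0.24 + $23.23 + $0.38 + $1.00 + $3.36 + $8.61 + $0.13 = $59.76

$59.76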